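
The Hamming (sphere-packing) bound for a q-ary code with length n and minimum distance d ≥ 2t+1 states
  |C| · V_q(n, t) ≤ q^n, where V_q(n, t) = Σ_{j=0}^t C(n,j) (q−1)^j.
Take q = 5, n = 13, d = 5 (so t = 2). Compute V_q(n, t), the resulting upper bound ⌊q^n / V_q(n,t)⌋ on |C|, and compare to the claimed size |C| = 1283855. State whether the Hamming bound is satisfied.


V_q(n, t) = 1301, q^n = 1220703125, Hamming bound = 938280, |C| = 1283855 > bound (violated).

Step 1: Compute V_q(n, t) = Σ_{j=0}^2 C(n, j) (q−1)^j.
  j = 0: C(13,0)·(4)^0 = 1·1 = 1.
  j = 1: C(13,1)·(4)^1 = 13·4 = 52.
  j = 2: C(13,2)·(4)^2 = 78·16 = 1248.
  V_q(n, t) = 1 + 52 + 1248 = 1301.
Step 2: q^n = 5^13 = 1220703125.
Step 3: Hamming bound ⌊q^n / V_q(n,t)⌋ = ⌊1220703125/1301⌋ = 938280.
Step 4: Compare |C| = 1283855 to 938280: violated.
The claimed |C| lies above the Hamming bound, so no 5-ary code of length 13 with d ≥ 5 can have 1283855 codewords.


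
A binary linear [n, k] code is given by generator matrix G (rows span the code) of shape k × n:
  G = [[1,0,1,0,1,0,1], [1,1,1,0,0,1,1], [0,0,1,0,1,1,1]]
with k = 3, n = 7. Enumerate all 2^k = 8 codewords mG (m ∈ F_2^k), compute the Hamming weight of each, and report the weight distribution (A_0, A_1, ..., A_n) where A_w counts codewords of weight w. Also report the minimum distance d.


Weight distribution: A_0 = 1, A_2 = 1, A_3 = 3, A_4 = 2, A_5 = 1. Minimum distance d = 2.

Enumerate all 2^3 = 8 messages m ∈ F_2^3.
For each, compute codeword c = mG in F_2^7, then tally its weight.
  m = 000 → c = 0000000, weight = 0.
  m = 100 → c = 1010101, weight = 4.
  m = 010 → c = 1110011, weight = 5.
  m = 110 → c = 0100110, weight = 3.
  m = 001 → c = 0010111, weight = 4.
  m = 101 → c = 1000010, weight = 2.
  m = 011 → c = 1100100, weight = 3.
  m = 111 → c = 0110001, weight = 3.
Tally weights:
  weight 0: 1 codewords.
  weight 2: 1 codewords.
  weight 3: 3 codewords.
  weight 4: 2 codewords.
  weight 5: 1 codewords.
Minimum distance d = smallest w > 0 with A_w > 0 = 2.
Sanity: Σ A_w = 8 = 2^3 = 8 ✓.


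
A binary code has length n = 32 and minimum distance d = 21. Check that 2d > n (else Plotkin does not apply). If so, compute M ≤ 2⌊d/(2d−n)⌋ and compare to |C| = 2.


Plotkin bound M ≤ 4; given |C| = 2 ≤ bound (satisfied).

Check applicability: 2d = 42, n = 32.
2d − n = 10 > 0, so Plotkin applies.
Compute d/(2d−n) = 21/10 ≈ 2.1000.
⌊d/(2d−n)⌋ = 2.
Plotkin bound: M ≤ 2·2 = 4.
Given |C| = 2, check: satisfied.
This |C| is below the Plotkin bound.


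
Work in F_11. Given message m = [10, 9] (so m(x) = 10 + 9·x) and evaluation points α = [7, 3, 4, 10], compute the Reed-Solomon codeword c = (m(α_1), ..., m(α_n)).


c = [7, 4, 2, 1]

Message polynomial: m(x) = 10 + 9·x (mod 11).
For each evaluation point α_i, compute m(α_i) mod 11:
  α_1 = 7: Horner steps 9 → 7, so m(7) = 7.
  α_2 = 3: Horner steps 9 → 4, so m(3) = 4.
  α_3 = 4: Horner steps 9 → 2, so m(4) = 2.
  α_4 = 10: Horner steps 9 → 1, so m(10) = 1.
Codeword c = [7, 4, 2, 1] ∈ F_11^4.


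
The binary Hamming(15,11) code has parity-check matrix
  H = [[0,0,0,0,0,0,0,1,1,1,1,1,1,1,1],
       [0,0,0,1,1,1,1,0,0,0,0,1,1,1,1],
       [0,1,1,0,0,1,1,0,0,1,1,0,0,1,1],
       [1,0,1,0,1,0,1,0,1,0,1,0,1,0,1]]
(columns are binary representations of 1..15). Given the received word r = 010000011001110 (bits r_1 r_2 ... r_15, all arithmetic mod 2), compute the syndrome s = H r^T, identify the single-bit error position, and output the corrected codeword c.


s = (1, 1, 0, 0)^T, error position = 12, corrected codeword c = 010000011000110

Compute s = H r^T mod 2 one row at a time:
  s_1 = 1 + 1 + 0 + 0 + 1 + 1 + 1 + 0 = 5 ≡ 1 (mod 2).
  s_2 = 0 + 0 + 0 + 0 + 1 + 1 + 1 + 0 = 3 ≡ 1 (mod 2).
  s_3 = 1 + 0 + 0 + 0 + 0 + 0 + 1 + 0 = 2 ≡ 0 (mod 2).
  s_4 = 0 + 0 + 0 + 0 + 1 + 0 + 1 + 0 = 2 ≡ 0 (mod 2).
s = (1, 1, 0, 0)^T — this equals column 12 of H (binary 1100), so error is at position 12.
Correct: flip bit 12 of r = 010000011001110 to get c = 010000011000110.


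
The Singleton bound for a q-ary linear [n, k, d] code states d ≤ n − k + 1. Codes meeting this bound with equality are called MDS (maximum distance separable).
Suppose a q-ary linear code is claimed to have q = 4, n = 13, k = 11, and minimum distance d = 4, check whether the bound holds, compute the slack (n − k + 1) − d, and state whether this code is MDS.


Singleton RHS = n − k + 1 = 3, slack = -1, bound violated (no such code; not MDS).

Singleton bound: d ≤ n − k + 1.
Here n = 13, k = 11, so n − k + 1 = 3.
Given d = 4, check d ≤ 3: NO.
Slack = (n − k + 1) − d = -1.
The slack is negative: d = 4 exceeds n − k + 1 = 3 by 1, so the Singleton bound is violated and no linear [13, 11, 4]_4 code can exist. In particular it is not MDS (MDS requires d = n − k + 1 exactly).
Description: the claimed parameters are [13, 11, 4]_4; such a code would be impossible (violates the Singleton bound).


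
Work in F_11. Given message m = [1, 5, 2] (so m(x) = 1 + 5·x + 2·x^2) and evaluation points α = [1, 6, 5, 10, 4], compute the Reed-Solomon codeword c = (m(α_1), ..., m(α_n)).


c = [8, 4, 10, 9, 9]

Message polynomial: m(x) = 1 + 5·x + 2·x^2 (mod 11).
For each evaluation point α_i, compute m(α_i) mod 11:
  α_1 = 1: Horner steps 2 → 7 → 8, so m(1) = 8.
  α_2 = 6: Horner steps 2 → 6 → 4, so m(6) = 4.
  α_3 = 5: Horner steps 2 → 4 → 10, so m(5) = 10.
  α_4 = 10: Horner steps 2 → 3 → 9, so m(10) = 9.
  α_5 = 4: Horner steps 2 → 2 → 9, so m(4) = 9.
Codeword c = [8, 4, 10, 9, 9] ∈ F_11^5.


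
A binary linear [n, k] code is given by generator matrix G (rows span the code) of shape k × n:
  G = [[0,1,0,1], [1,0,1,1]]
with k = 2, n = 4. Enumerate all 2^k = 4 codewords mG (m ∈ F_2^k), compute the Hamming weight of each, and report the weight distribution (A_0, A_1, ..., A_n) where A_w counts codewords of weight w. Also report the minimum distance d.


Weight distribution: A_0 = 1, A_2 = 1, A_3 = 2. Minimum distance d = 2.

Enumerate all 2^2 = 4 messages m ∈ F_2^2.
For each, compute codeword c = mG in F_2^4, then tally its weight.
  m = 00 → c = 0000, weight = 0.
  m = 10 → c = 0101, weight = 2.
  m = 01 → c = 1011, weight = 3.
  m = 11 → c = 1110, weight = 3.
Tally weights:
  weight 0: 1 codewords.
  weight 2: 1 codewords.
  weight 3: 2 codewords.
Minimum distance d = smallest w > 0 with A_w > 0 = 2.
Sanity: Σ A_w = 4 = 2^2 = 4 ✓.


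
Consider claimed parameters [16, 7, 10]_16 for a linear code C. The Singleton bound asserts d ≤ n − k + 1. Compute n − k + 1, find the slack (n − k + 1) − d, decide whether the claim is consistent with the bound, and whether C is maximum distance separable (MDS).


Singleton RHS = n − k + 1 = 10, slack = 0, bound satisfied, MDS.

Singleton bound: d ≤ n − k + 1.
Here n = 16, k = 7, so n − k + 1 = 10.
Given d = 10, check d ≤ 10: YES.
Slack = (n − k + 1) − d = 0.
The code is MDS (slack = 0).
Description: the claimed parameters are [16, 7, 10]_16; such a code would be MDS (meets Singleton bound).


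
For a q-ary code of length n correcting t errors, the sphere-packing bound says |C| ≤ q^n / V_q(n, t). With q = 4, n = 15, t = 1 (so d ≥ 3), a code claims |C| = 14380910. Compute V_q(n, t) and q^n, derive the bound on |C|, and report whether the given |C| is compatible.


V_q(n, t) = 46, q^n = 1073741824, Hamming bound = 23342213, |C| = 14380910 ≤ bound (satisfied).

Step 1: Compute V_q(n, t) = Σ_{j=0}^1 C(n, j) (q−1)^j.
  j = 0: C(15,0)·(3)^0 = 1·1 = 1.
  j = 1: C(15,1)·(3)^1 = 15·3 = 45.
  V_q(n, t) = 1 + 45 = 46.
Step 2: q^n = 4^15 = 1073741824.
Step 3: Hamming bound ⌊q^n / V_q(n,t)⌋ = ⌊1073741824/46⌋ = 23342213.
Step 4: Compare |C| = 14380910 to 23342213: satisfied.
The claimed |C| lies below the Hamming bound.


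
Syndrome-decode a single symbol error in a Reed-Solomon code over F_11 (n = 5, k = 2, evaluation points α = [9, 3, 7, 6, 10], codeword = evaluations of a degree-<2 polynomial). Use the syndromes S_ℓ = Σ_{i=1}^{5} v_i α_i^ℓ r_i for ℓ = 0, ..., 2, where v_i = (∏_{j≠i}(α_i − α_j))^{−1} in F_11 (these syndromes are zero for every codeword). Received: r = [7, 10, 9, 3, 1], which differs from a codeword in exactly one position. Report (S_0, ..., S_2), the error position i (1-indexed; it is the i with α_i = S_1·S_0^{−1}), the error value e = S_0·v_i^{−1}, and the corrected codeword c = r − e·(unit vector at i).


S = (6, 9, 8), error at position 3, error magnitude e = 1, c = [7, 10, 8, 3, 1].

Step 1: column multipliers v_i = (∏_{j≠i}(α_i − α_j))^{−1} mod 11.
  i = 1 (α = 9): (9−3)(9−7)(9−6)(9−10) = 6·2·3·(−1) = −36 ≡ 8, so v_1 = 8^{−1} = 7 (mod 11).
  i = 2 (α = 3): (3−9)(3−7)(3−6)(3−10) = (−6)·(−4)·(−3)·(−7) = 504 ≡ 9, so v_2 = 9^{−1} = 5 (mod 11).
  i = 3 (α = 7): (7−9)(7−3)(7−6)(7−10) = (−2)·4·1·(−3) = 24 ≡ 2, so v_3 = 2^{−1} = 6 (mod 11).
  i = 4 (α = 6): (6−9)(6−3)(6−7)(6−10) = (−3)·3·(−1)·(−4) = −36 ≡ 8, so v_4 = 8^{−1} = 7 (mod 11).
  i = 5 (α = 10): (10−9)(10−3)(10−7)(10−6) = 1·7·3·4 = 84 ≡ 7, so v_5 = 7^{−1} = 8 (mod 11).
  v = [7, 5, 6, 7, 8].
Step 2: syndromes of r = [7, 10, 9, 3, 1] (all sums mod 11).
  S_0 = Σ v_i r_i = 7·7 + 5·10 + 6·9 + 7·3 + 8·1 = 182 ≡ 6.
  S_1 = Σ v_i α_i r_i = 7·9·7 + 5·3·10 + 6·7·9 + 7·6·3 + 8·10·1 = 1175 ≡ 9.
  α_i^2 mod 11 = [4, 9, 5, 3, 1].
  S_2 = Σ v_i α_i^2 r_i = 7·4·7 + 5·9·10 + 6·5·9 + 7·3·3 + 8·1·1 = 987 ≡ 8.
  S = (6, 9, 8) ≠ 0, so r is not a codeword (an error is present).
Step 3: locate the error. For a single error e at position i, S_ℓ = v_i·e·α_i^ℓ, so α_err = S_1/S_0.
  S_0^{−1} = 6^{−1} = 2 (mod 11), so α_err = 9·2 = 18 ≡ 7 = α_3. Error position i = 3.
  Consistency check: S_2/S_1 = 8·5 = 40 ≡ 7 = α_err ✓ (single-error assumption holds).
Step 4: error magnitude e = S_0/v_3 = S_0·∏_{j≠3}(α_3 − α_j) = 6·2 = 12 ≡ 1 (mod 11).
Step 5: correct position 3: c_3 = r_3 − e = 9 − 1 ≡ 8 (mod 11). Hence c = [7, 10, 8, 3, 1].
  Check: interpolating c through the α_i gives m(x) = 6 + 5·x (degree < 2) with m(α_i) = c_i for every i, so c is indeed a codeword.


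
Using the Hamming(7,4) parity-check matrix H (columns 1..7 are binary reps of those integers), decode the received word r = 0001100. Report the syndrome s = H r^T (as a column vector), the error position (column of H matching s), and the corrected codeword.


s = (0, 0, 1)^T, error position = 1, corrected codeword c = 1001100

Compute s = H r^T mod 2 one row at a time:
  s_1 = 1 + 1 + 0 + 0 = 2 ≡ 0 (mod 2).
  s_2 = 0 + 0 + 0 + 0 = 0 ≡ 0 (mod 2).
  s_3 = 0 + 0 + 1 + 0 = 1 ≡ 1 (mod 2).
s = (0, 0, 1)^T — this equals column 1 of H (binary 001), so error is at position 1.
Correct: flip bit 1 of r = 0001100 to get c = 1001100.


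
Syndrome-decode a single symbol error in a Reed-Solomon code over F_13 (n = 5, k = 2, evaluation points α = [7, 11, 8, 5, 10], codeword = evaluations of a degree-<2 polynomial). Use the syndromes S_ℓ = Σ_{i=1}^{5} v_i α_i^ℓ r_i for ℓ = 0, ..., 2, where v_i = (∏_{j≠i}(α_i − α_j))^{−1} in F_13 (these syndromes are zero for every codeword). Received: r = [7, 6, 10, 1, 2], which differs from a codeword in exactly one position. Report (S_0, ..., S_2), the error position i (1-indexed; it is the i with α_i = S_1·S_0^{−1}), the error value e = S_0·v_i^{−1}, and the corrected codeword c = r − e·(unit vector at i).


S = (10, 9, 12), error at position 5, error magnitude e = 12, c = [7, 6, 10, 1, 3].

Step 1: column multipliers v_i = (∏_{j≠i}(α_i − α_j))^{−1} mod 13.
  i = 1 (α = 7): (7−11)(7−8)(7−5)(7−10) = (−4)·(−1)·2·(−3) = −24 ≡ 2, so v_1 = 2^{−1} = 7 (mod 13).
  i = 2 (α = 11): (11−7)(11−8)(11−5)(11−10) = 4·3·6·1 = 72 ≡ 7, so v_2 = 7^{−1} = 2 (mod 13).
  i = 3 (α = 8): (8−7)(8−11)(8−5)(8−10) = 1·(−3)·3·(−2) = 18 ≡ 5, so v_3 = 5^{−1} = 8 (mod 13).
  i = 4 (α = 5): (5−7)(5−11)(5−8)(5−10) = (−2)·(−6)·(−3)·(−5) = 180 ≡ 11, so v_4 = 11^{−1} = 6 (mod 13).
  i = 5 (α = 10): (10−7)(10−11)(10−8)(10−5) = 3·(−1)·2·5 = −30 ≡ 9, so v_5 = 9^{−1} = 3 (mod 13).
  v = [7, 2, 8, 6, 3].
Step 2: syndromes of r = [7, 6, 10, 1, 2] (all sums mod 13).
  S_0 = Σ v_i r_i = 7·7 + 2·6 + 8·10 + 6·1 + 3·2 = 153 ≡ 10.
  S_1 = Σ v_i α_i r_i = 7·7·7 + 2·11·6 + 8·8·10 + 6·5·1 + 3·10·2 = 1205 ≡ 9.
  α_i^2 mod 13 = [10, 4, 12, 12, 9].
  S_2 = Σ v_i α_i^2 r_i = 7·10·7 + 2·4·6 + 8·12·10 + 6·12·1 + 3·9·2 = 1624 ≡ 12.
  S = (10, 9, 12) ≠ 0, so r is not a codeword (an error is present).
Step 3: locate the error. For a single error e at position i, S_ℓ = v_i·e·α_i^ℓ, so α_err = S_1/S_0.
  S_0^{−1} = 10^{−1} = 4 (mod 13), so α_err = 9·4 = 36 ≡ 10 = α_5. Error position i = 5.
  Consistency check: S_2/S_1 = 12·3 = 36 ≡ 10 = α_err ✓ (single-error assumption holds).
Step 4: error magnitude e = S_0/v_5 = S_0·∏_{j≠5}(α_5 − α_j) = 10·9 = 90 ≡ 12 (mod 13).
Step 5: correct position 5: c_5 = r_5 − e = 2 − 12 ≡ 3 (mod 13). Hence c = [7, 6, 10, 1, 3].
  Check: interpolating c through the α_i gives m(x) = 12 + 3·x (degree < 2) with m(α_i) = c_i for every i, so c is indeed a codeword.


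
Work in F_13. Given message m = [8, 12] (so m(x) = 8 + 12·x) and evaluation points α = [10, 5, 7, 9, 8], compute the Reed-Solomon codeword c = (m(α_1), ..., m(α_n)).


c = [11, 3, 1, 12, 0]

Message polynomial: m(x) = 8 + 12·x (mod 13).
For each evaluation point α_i, compute m(α_i) mod 13:
  α_1 = 10: Horner steps 12 → 11, so m(10) = 11.
  α_2 = 5: Horner steps 12 → 3, so m(5) = 3.
  α_3 = 7: Horner steps 12 → 1, so m(7) = 1.
  α_4 = 9: Horner steps 12 → 12, so m(9) = 12.
  α_5 = 8: Horner steps 12 → 0, so m(8) = 0.
Codeword c = [11, 3, 1, 12, 0] ∈ F_13^5.


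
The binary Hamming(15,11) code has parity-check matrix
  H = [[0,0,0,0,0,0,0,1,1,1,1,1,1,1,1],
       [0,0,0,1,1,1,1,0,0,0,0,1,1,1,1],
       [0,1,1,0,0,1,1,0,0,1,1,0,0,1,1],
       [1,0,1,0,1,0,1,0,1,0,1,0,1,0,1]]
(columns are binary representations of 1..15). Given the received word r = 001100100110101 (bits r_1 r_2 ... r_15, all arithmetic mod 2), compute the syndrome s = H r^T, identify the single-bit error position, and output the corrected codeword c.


s = (0, 0, 1, 1)^T, error position = 3, corrected codeword c = 000100100110101

Compute s = H r^T mod 2 one row at a time:
  s_1 = 0 + 0 + 1 + 1 + 0 + 1 + 0 + 1 = 4 ≡ 0 (mod 2).
  s_2 = 1 + 0 + 0 + 1 + 0 + 1 + 0 + 1 = 4 ≡ 0 (mod 2).
  s_3 = 0 + 1 + 0 + 1 + 1 + 1 + 0 + 1 = 5 ≡ 1 (mod 2).
  s_4 = 0 + 1 + 0 + 1 + 0 + 1 + 1 + 1 = 5 ≡ 1 (mod 2).
s = (0, 0, 1, 1)^T — this equals column 3 of H (binary 0011), so error is at position 3.
Correct: flip bit 3 of r = 001100100110101 to get c = 000100100110101.


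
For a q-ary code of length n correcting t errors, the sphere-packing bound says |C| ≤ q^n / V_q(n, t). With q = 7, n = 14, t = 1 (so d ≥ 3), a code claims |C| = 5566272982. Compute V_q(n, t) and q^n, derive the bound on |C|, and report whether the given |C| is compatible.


V_q(n, t) = 85, q^n = 678223072849, Hamming bound = 7979094974, |C| = 5566272982 ≤ bound (satisfied).

Step 1: Compute V_q(n, t) = Σ_{j=0}^1 C(n, j) (q−1)^j.
  j = 0: C(14,0)·(6)^0 = 1·1 = 1.
  j = 1: C(14,1)·(6)^1 = 14·6 = 84.
  V_q(n, t) = 1 + 84 = 85.
Step 2: q^n = 7^14 = 678223072849.
Step 3: Hamming bound ⌊q^n / V_q(n,t)⌋ = ⌊678223072849/85⌋ = 7979094974.
Step 4: Compare |C| = 5566272982 to 7979094974: satisfied.
The claimed |C| lies below the Hamming bound.


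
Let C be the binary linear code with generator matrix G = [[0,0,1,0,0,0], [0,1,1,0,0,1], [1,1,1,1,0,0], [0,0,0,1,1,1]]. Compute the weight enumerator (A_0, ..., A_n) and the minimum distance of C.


Weight distribution: A_0 = 1, A_1 = 1, A_2 = 2, A_3 = 6, A_4 = 5, A_5 = 1. Minimum distance d = 1.

Enumerate all 2^4 = 16 messages m ∈ F_2^4.
For each, compute codeword c = mG in F_2^6, then tally its weight.
  m = 0000 → c = 000000, weight = 0.
  m = 1000 → c = 001000, weight = 1.
  m = 0100 → c = 011001, weight = 3.
  m = 1100 → c = 010001, weight = 2.
  m = 0010 → c = 111100, weight = 4.
  m = 1010 → c = 110100, weight = 3.
  m = 0110 → c = 100101, weight = 3.
  m = 1110 → c = 101101, weight = 4.
  m = 0001 → c = 000111, weight = 3.
  m = 1001 → c = 001111, weight = 4.
  m = 0101 → c = 011110, weight = 4.
  m = 1101 → c = 010110, weight = 3.
  m = 0011 → c = 111011, weight = 5.
  m = 1011 → c = 110011, weight = 4.
  m = 0111 → c = 100010, weight = 2.
  m = 1111 → c = 101010, weight = 3.
Tally weights:
  weight 0: 1 codewords.
  weight 1: 1 codewords.
  weight 2: 2 codewords.
  weight 3: 6 codewords.
  weight 4: 5 codewords.
  weight 5: 1 codewords.
Minimum distance d = smallest w > 0 with A_w > 0 = 1.
Sanity: Σ A_w = 16 = 2^4 = 16 ✓.


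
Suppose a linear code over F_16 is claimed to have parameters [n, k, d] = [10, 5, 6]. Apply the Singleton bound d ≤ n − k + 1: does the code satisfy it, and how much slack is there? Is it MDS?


Singleton RHS = n − k + 1 = 6, slack = 0, bound satisfied, MDS.

Singleton bound: d ≤ n − k + 1.
Here n = 10, k = 5, so n − k + 1 = 6.
Given d = 6, check d ≤ 6: YES.
Slack = (n − k + 1) − d = 0.
The code is MDS (slack = 0).
Description: the claimed parameters are [10, 5, 6]_16; such a code would be MDS (meets Singleton bound).


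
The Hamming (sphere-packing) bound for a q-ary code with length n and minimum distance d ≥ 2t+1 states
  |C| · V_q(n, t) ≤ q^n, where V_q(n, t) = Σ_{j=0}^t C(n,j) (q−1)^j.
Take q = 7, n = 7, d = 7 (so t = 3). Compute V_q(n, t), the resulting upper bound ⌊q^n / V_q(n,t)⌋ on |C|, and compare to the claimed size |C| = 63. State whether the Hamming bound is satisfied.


V_q(n, t) = 8359, q^n = 823543, Hamming bound = 98, |C| = 63 ≤ bound (satisfied).

Step 1: Compute V_q(n, t) = Σ_{j=0}^3 C(n, j) (q−1)^j.
  j = 0: C(7,0)·(6)^0 = 1·1 = 1.
  j = 1: C(7,1)·(6)^1 = 7·6 = 42.
  j = 2: C(7,2)·(6)^2 = 21·36 = 756.
  j = 3: C(7,3)·(6)^3 = 35·216 = 7560.
  V_q(n, t) = 1 + 42 + 756 + 7560 = 8359.
Step 2: q^n = 7^7 = 823543.
Step 3: Hamming bound ⌊q^n / V_q(n,t)⌋ = ⌊823543/8359⌋ = 98.
Step 4: Compare |C| = 63 to 98: satisfied.
The claimed |C| lies below the Hamming bound.


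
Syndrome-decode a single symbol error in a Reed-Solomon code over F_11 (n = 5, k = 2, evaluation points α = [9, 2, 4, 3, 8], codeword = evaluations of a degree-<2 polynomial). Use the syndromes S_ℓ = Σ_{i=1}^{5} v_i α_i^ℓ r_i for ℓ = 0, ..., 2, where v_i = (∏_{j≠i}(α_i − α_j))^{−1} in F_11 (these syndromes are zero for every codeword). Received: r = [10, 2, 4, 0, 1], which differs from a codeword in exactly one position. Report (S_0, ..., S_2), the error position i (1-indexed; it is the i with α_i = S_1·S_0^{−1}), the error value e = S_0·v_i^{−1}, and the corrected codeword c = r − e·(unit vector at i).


S = (4, 5, 9), error at position 3, error magnitude e = 6, c = [10, 2, 9, 0, 1].

Step 1: column multipliers v_i = (∏_{j≠i}(α_i − α_j))^{−1} mod 11.
  i = 1 (α = 9): (9−2)(9−4)(9−3)(9−8) = 7·5·6·1 = 210 ≡ 1, so v_1 = 1^{−1} = 1 (mod 11).
  i = 2 (α = 2): (2−9)(2−4)(2−3)(2−8) = (−7)·(−2)·(−1)·(−6) = 84 ≡ 7, so v_2 = 7^{−1} = 8 (mod 11).
  i = 3 (α = 4): (4−9)(4−2)(4−3)(4−8) = (−5)·2·1·(−4) = 40 ≡ 7, so v_3 = 7^{−1} = 8 (mod 11).
  i = 4 (α = 3): (3−9)(3−2)(3−4)(3−8) = (−6)·1·(−1)·(−5) = −30 ≡ 3, so v_4 = 3^{−1} = 4 (mod 11).
  i = 5 (α = 8): (8−9)(8−2)(8−4)(8−3) = (−1)·6·4·5 = −120 ≡ 1, so v_5 = 1^{−1} = 1 (mod 11).
  v = [1, 8, 8, 4, 1].
Step 2: syndromes of r = [10, 2, 4, 0, 1] (all sums mod 11).
  S_0 = Σ v_i r_i = 1·10 + 8·2 + 8·4 + 4·0 + 1·1 = 59 ≡ 4.
  S_1 = Σ v_i α_i r_i = 1·9·10 + 8·2·2 + 8·4·4 + 4·3·0 + 1·8·1 = 258 ≡ 5.
  α_i^2 mod 11 = [4, 4, 5, 9, 9].
  S_2 = Σ v_i α_i^2 r_i = 1·4·10 + 8·4·2 + 8·5·4 + 4·9·0 + 1·9·1 = 273 ≡ 9.
  S = (4, 5, 9) ≠ 0, so r is not a codeword (an error is present).
Step 3: locate the error. For a single error e at position i, S_ℓ = v_i·e·α_i^ℓ, so α_err = S_1/S_0.
  S_0^{−1} = 4^{−1} = 3 (mod 11), so α_err = 5·3 = 15 ≡ 4 = α_3. Error position i = 3.
  Consistency check: S_2/S_1 = 9·9 = 81 ≡ 4 = α_err ✓ (single-error assumption holds).
Step 4: error magnitude e = S_0/v_3 = S_0·∏_{j≠3}(α_3 − α_j) = 4·7 = 28 ≡ 6 (mod 11).
Step 5: correct position 3: c_3 = r_3 − e = 4 − 6 ≡ 9 (mod 11). Hence c = [10, 2, 9, 0, 1].
  Check: interpolating c through the α_i gives m(x) = 6 + 9·x (degree < 2) with m(α_i) = c_i for every i, so c is indeed a codeword.


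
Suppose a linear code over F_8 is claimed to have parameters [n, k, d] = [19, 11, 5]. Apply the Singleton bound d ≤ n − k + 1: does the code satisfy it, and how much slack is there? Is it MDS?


Singleton RHS = n − k + 1 = 9, slack = 4, bound satisfied, not MDS.

Singleton bound: d ≤ n − k + 1.
Here n = 19, k = 11, so n − k + 1 = 9.
Given d = 5, check d ≤ 9: YES.
Slack = (n − k + 1) − d = 4.
The code is NOT MDS (slack = 4 > 0).
Description: the claimed parameters are [19, 11, 5]_8; such a code would be non-MDS.


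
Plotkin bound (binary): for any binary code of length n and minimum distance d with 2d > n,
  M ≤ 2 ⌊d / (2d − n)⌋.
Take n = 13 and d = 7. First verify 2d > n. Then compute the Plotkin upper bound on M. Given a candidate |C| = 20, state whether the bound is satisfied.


Plotkin bound M ≤ 14; given |C| = 20 > bound (violated).

Check applicability: 2d = 14, n = 13.
2d − n = 1 > 0, so Plotkin applies.
Compute d/(2d−n) = 7/1 ≈ 7.0000.
⌊d/(2d−n)⌋ = 7.
Plotkin bound: M ≤ 2·7 = 14.
Given |C| = 20, check: VIOLATED.
This |C| is above the Plotkin bound, so no binary code with n = 13, d = 7 and 20 codewords exists.


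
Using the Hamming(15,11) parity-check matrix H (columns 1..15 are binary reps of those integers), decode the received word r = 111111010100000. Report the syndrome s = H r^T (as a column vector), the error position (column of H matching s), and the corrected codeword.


s = (0, 1, 0, 1)^T, error position = 5, corrected codeword c = 111101010100000

Compute s = H r^T mod 2 one row at a time:
  s_1 = 1 + 0 + 1 + 0 + 0 + 0 + 0 + 0 = 2 ≡ 0 (mod 2).
  s_2 = 1 + 1 + 1 + 0 + 0 + 0 + 0 + 0 = 3 ≡ 1 (mod 2).
  s_3 = 1 + 1 + 1 + 0 + 1 + 0 + 0 + 0 = 4 ≡ 0 (mod 2).
  s_4 = 1 + 1 + 1 + 0 + 0 + 0 + 0 + 0 = 3 ≡ 1 (mod 2).
s = (0, 1, 0, 1)^T — this equals column 5 of H (binary 0101), so error is at position 5.
Correct: flip bit 5 of r = 111111010100000 to get c = 111101010100000.


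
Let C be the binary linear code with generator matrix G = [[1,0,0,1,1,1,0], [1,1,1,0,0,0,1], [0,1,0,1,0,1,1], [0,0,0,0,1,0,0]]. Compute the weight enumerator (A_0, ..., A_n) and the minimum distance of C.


Weight distribution: A_0 = 1, A_1 = 2, A_2 = 1, A_3 = 2, A_4 = 5, A_5 = 4, A_6 = 1. Minimum distance d = 1.

Enumerate all 2^4 = 16 messages m ∈ F_2^4.
For each, compute codeword c = mG in F_2^7, then tally its weight.
  m = 0000 → c = 0000000, weight = 0.
  m = 1000 → c = 1001110, weight = 4.
  m = 0100 → c = 1110001, weight = 4.
  m = 1100 → c = 0111111, weight = 6.
  m = 0010 → c = 0101011, weight = 4.
  m = 1010 → c = 1100101, weight = 4.
  m = 0110 → c = 1011010, weight = 4.
  m = 1110 → c = 0010100, weight = 2.
  m = 0001 → c = 0000100, weight = 1.
  m = 1001 → c = 1001010, weight = 3.
  m = 0101 → c = 1110101, weight = 5.
  m = 1101 → c = 0111011, weight = 5.
  m = 0011 → c = 0101111, weight = 5.
  m = 1011 → c = 1100001, weight = 3.
  m = 0111 → c = 1011110, weight = 5.
  m = 1111 → c = 0010000, weight = 1.
Tally weights:
  weight 0: 1 codewords.
  weight 1: 2 codewords.
  weight 2: 1 codewords.
  weight 3: 2 codewords.
  weight 4: 5 codewords.
  weight 5: 4 codewords.
  weight 6: 1 codewords.
Minimum distance d = smallest w > 0 with A_w > 0 = 1.
Sanity: Σ A_w = 16 = 2^4 = 16 ✓.


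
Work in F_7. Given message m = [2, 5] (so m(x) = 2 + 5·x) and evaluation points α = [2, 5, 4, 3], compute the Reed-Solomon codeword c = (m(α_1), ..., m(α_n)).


c = [5, 6, 1, 3]

Message polynomial: m(x) = 2 + 5·x (mod 7).
For each evaluation point α_i, compute m(α_i) mod 7:
  α_1 = 2: Horner steps 5 → 5, so m(2) = 5.
  α_2 = 5: Horner steps 5 → 6, so m(5) = 6.
  α_3 = 4: Horner steps 5 → 1, so m(4) = 1.
  α_4 = 3: Horner steps 5 → 3, so m(3) = 3.
Codeword c = [5, 6, 1, 3] ∈ F_7^4.


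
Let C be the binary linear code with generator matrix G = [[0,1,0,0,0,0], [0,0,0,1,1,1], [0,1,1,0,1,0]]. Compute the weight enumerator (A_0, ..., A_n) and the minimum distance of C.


Weight distribution: A_0 = 1, A_1 = 1, A_2 = 1, A_3 = 3, A_4 = 2. Minimum distance d = 1.

Enumerate all 2^3 = 8 messages m ∈ F_2^3.
For each, compute codeword c = mG in F_2^6, then tally its weight.
  m = 000 → c = 000000, weight = 0.
  m = 100 → c = 010000, weight = 1.
  m = 010 → c = 000111, weight = 3.
  m = 110 → c = 010111, weight = 4.
  m = 001 → c = 011010, weight = 3.
  m = 101 → c = 001010, weight = 2.
  m = 011 → c = 011101, weight = 4.
  m = 111 → c = 001101, weight = 3.
Tally weights:
  weight 0: 1 codewords.
  weight 1: 1 codewords.
  weight 2: 1 codewords.
  weight 3: 3 codewords.
  weight 4: 2 codewords.
Minimum distance d = smallest w > 0 with A_w > 0 = 1.
Sanity: Σ A_w = 8 = 2^3 = 8 ✓.


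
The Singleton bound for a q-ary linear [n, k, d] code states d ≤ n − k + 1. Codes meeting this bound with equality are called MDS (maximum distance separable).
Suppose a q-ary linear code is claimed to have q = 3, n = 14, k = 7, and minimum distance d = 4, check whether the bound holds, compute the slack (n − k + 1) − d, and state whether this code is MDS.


Singleton RHS = n − k + 1 = 8, slack = 4, bound satisfied, not MDS.

Singleton bound: d ≤ n − k + 1.
Here n = 14, k = 7, so n − k + 1 = 8.
Given d = 4, check d ≤ 8: YES.
Slack = (n − k + 1) − d = 4.
The code is NOT MDS (slack = 4 > 0).
Description: the claimed parameters are [14, 7, 4]_3; such a code would be non-MDS.


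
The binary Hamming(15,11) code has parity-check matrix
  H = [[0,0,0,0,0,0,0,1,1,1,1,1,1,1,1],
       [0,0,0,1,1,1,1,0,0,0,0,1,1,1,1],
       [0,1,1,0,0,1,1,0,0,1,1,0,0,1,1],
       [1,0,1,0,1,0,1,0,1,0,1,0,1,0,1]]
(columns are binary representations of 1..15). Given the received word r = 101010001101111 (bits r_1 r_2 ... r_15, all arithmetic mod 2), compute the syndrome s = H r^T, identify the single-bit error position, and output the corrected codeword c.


s = (0, 1, 0, 0)^T, error position = 4, corrected codeword c = 101110001101111

Compute s = H r^T mod 2 one row at a time:
  s_1 = 0 + 1 + 1 + 0 + 1 + 1 + 1 + 1 = 6 ≡ 0 (mod 2).
  s_2 = 0 + 1 + 0 + 0 + 1 + 1 + 1 + 1 = 5 ≡ 1 (mod 2).
  s_3 = 0 + 1 + 0 + 0 + 1 + 0 + 1 + 1 = 4 ≡ 0 (mod 2).
  s_4 = 1 + 1 + 1 + 0 + 1 + 0 + 1 + 1 = 6 ≡ 0 (mod 2).
s = (0, 1, 0, 0)^T — this equals column 4 of H (binary 0100), so error is at position 4.
Correct: flip bit 4 of r = 101010001101111 to get c = 101110001101111.


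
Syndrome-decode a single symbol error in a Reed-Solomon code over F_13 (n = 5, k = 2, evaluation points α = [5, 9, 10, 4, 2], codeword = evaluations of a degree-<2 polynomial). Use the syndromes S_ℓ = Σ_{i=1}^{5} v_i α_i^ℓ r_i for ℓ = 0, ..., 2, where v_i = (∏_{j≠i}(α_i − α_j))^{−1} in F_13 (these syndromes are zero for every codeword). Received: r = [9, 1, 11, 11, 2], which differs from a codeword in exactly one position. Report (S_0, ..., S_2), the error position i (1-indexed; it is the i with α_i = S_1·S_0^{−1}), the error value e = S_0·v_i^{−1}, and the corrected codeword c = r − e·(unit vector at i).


S = (2, 7, 5), error at position 3, error magnitude e = 12, c = [9, 1, 12, 11, 2].

Step 1: column multipliers v_i = (∏_{j≠i}(α_i − α_j))^{−1} mod 13.
  i = 1 (α = 5): (5−9)(5−10)(5−4)(5−2) = (−4)·(−5)·1·3 = 60 ≡ 8, so v_1 = 8^{−1} = 5 (mod 13).
  i = 2 (α = 9): (9−5)(9−10)(9−4)(9−2) = 4·(−1)·5·7 = −140 ≡ 3, so v_2 = 3^{−1} = 9 (mod 13).
  i = 3 (α = 10): (10−5)(10−9)(10−4)(10−2) = 5·1·6·8 = 240 ≡ 6, so v_3 = 6^{−1} = 11 (mod 13).
  i = 4 (α = 4): (4−5)(4−9)(4−10)(4−2) = (−1)·(−5)·(−6)·2 = −60 ≡ 5, so v_4 = 5^{−1} = 8 (mod 13).
  i = 5 (α = 2): (2−5)(2−9)(2−10)(2−4) = (−3)·(−7)·(−8)·(−2) = 336 ≡ 11, so v_5 = 11^{−1} = 6 (mod 13).
  v = [5, 9, 11, 8, 6].
Step 2: syndromes of r = [9, 1, 11, 11, 2] (all sums mod 13).
  S_0 = Σ v_i r_i = 5·9 + 9·1 + 11·11 + 8·11 + 6·2 = 275 ≡ 2.
  S_1 = Σ v_i α_i r_i = 5·5·9 + 9·9·1 + 11·10·11 + 8·4·11 + 6·2·2 = 1892 ≡ 7.
  α_i^2 mod 13 = [12, 3, 9, 3, 4].
  S_2 = Σ v_i α_i^2 r_i = 5·12·9 + 9·3·1 + 11·9·11 + 8·3·11 + 6·4·2 = 1968 ≡ 5.
  S = (2, 7, 5) ≠ 0, so r is not a codeword (an error is present).
Step 3: locate the error. For a single error e at position i, S_ℓ = v_i·e·α_i^ℓ, so α_err = S_1/S_0.
  S_0^{−1} = 2^{−1} = 7 (mod 13), so α_err = 7·7 = 49 ≡ 10 = α_3. Error position i = 3.
  Consistency check: S_2/S_1 = 5·2 = 10 ≡ 10 = α_err ✓ (single-error assumption holds).
Step 4: error magnitude e = S_0/v_3 = S_0·∏_{j≠3}(α_3 − α_j) = 2·6 = 12 ≡ 12 (mod 13).
Step 5: correct position 3: c_3 = r_3 − e = 11 − 12 ≡ 12 (mod 13). Hence c = [9, 1, 12, 11, 2].
  Check: interpolating c through the α_i gives m(x) = 6 + 11·x (degree < 2) with m(α_i) = c_i for every i, so c is indeed a codeword.


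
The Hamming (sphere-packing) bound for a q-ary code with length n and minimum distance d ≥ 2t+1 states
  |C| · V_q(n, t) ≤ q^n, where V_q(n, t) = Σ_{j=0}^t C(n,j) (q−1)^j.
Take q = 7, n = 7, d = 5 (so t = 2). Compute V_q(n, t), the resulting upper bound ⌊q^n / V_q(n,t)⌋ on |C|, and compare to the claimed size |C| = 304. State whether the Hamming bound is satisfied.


V_q(n, t) = 799, q^n = 823543, Hamming bound = 1030, |C| = 304 ≤ bound (satisfied).

Step 1: Compute V_q(n, t) = Σ_{j=0}^2 C(n, j) (q−1)^j.
  j = 0: C(7,0)·(6)^0 = 1·1 = 1.
  j = 1: C(7,1)·(6)^1 = 7·6 = 42.
  j = 2: C(7,2)·(6)^2 = 21·36 = 756.
  V_q(n, t) = 1 + 42 + 756 = 799.
Step 2: q^n = 7^7 = 823543.
Step 3: Hamming bound ⌊q^n / V_q(n,t)⌋ = ⌊823543/799⌋ = 1030.
Step 4: Compare |C| = 304 to 1030: satisfied.
The claimed |C| lies below the Hamming bound.


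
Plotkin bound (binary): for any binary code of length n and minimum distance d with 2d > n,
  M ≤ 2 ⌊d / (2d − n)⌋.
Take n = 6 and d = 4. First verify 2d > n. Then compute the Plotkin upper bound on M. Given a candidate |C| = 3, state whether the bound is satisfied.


Plotkin bound M ≤ 4; given |C| = 3 ≤ bound (satisfied).

Check applicability: 2d = 8, n = 6.
2d − n = 2 > 0, so Plotkin applies.
Compute d/(2d−n) = 4/2 ≈ 2.0000.
⌊d/(2d−n)⌋ = 2.
Plotkin bound: M ≤ 2·2 = 4.
Given |C| = 3, check: satisfied.
This |C| is below the Plotkin bound.


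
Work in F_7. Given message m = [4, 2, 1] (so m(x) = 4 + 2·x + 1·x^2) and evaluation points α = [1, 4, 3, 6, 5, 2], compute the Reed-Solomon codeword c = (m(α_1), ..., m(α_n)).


c = [0, 0, 5, 3, 4, 5]

Message polynomial: m(x) = 4 + 2·x + 1·x^2 (mod 7).
For each evaluation point α_i, compute m(α_i) mod 7:
  α_1 = 1: Horner steps 1 → 3 → 0, so m(1) = 0.
  α_2 = 4: Horner steps 1 → 6 → 0, so m(4) = 0.
  α_3 = 3: Horner steps 1 → 5 → 5, so m(3) = 5.
  α_4 = 6: Horner steps 1 → 1 → 3, so m(6) = 3.
  α_5 = 5: Horner steps 1 → 0 → 4, so m(5) = 4.
  α_6 = 2: Horner steps 1 → 4 → 5, so m(2) = 5.
Codeword c = [0, 0, 5, 3, 4, 5] ∈ F_7^6.


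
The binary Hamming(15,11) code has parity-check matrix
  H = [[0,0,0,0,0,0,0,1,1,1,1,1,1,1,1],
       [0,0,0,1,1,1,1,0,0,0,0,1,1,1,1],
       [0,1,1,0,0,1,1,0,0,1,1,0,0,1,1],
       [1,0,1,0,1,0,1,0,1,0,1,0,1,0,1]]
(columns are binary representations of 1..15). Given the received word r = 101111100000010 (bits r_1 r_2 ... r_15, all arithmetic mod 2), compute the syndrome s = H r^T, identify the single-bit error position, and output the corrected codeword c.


s = (1, 1, 0, 0)^T, error position = 12, corrected codeword c = 101111100001010

Compute s = H r^T mod 2 one row at a time:
  s_1 = 0 + 0 + 0 + 0 + 0 + 0 + 1 + 0 = 1 ≡ 1 (mod 2).
  s_2 = 1 + 1 + 1 + 1 + 0 + 0 + 1 + 0 = 5 ≡ 1 (mod 2).
  s_3 = 0 + 1 + 1 + 1 + 0 + 0 + 1 + 0 = 4 ≡ 0 (mod 2).
  s_4 = 1 + 1 + 1 + 1 + 0 + 0 + 0 + 0 = 4 ≡ 0 (mod 2).
s = (1, 1, 0, 0)^T — this equals column 12 of H (binary 1100), so error is at position 12.
Correct: flip bit 12 of r = 101111100000010 to get c = 101111100001010.


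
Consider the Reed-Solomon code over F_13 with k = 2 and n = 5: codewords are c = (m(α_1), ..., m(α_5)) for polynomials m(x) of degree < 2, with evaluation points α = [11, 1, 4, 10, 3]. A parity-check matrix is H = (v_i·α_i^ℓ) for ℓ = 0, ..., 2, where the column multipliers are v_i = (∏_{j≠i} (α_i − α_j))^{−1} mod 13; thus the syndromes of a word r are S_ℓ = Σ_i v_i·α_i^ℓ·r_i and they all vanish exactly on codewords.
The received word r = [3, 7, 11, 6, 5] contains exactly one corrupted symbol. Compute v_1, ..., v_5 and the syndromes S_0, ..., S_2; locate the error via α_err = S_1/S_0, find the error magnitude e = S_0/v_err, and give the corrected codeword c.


S = (6, 5, 2), error at position 5, error magnitude e = 4, c = [3, 7, 11, 6, 1].

Step 1: column multipliers v_i = (∏_{j≠i}(α_i − α_j))^{−1} mod 13.
  i = 1 (α = 11): (11−1)(11−4)(11−10)(11−3) = 10·7·1·8 = 560 ≡ 1, so v_1 = 1^{−1} = 1 (mod 13).
  i = 2 (α = 1): (1−11)(1−4)(1−10)(1−3) = (−10)·(−3)·(−9)·(−2) = 540 ≡ 7, so v_2 = 7^{−1} = 2 (mod 13).
  i = 3 (α = 4): (4−11)(4−1)(4−10)(4−3) = (−7)·3·(−6)·1 = 126 ≡ 9, so v_3 = 9^{−1} = 3 (mod 13).
  i = 4 (α = 10): (10−11)(10−1)(10−4)(10−3) = (−1)·9·6·7 = −378 ≡ 12, so v_4 = 12^{−1} = 12 (mod 13).
  i = 5 (α = 3): (3−11)(3−1)(3−4)(3−10) = (−8)·2·(−1)·(−7) = −112 ≡ 5, so v_5 = 5^{−1} = 8 (mod 13).
  v = [1, 2, 3, 12, 8].
Step 2: syndromes of r = [3, 7, 11, 6, 5] (all sums mod 13).
  S_0 = Σ v_i r_i = 1·3 + 2·7 + 3·11 + 12·6 + 8·5 = 162 ≡ 6.
  S_1 = Σ v_i α_i r_i = 1·11·3 + 2·1·7 + 3·4·11 + 12·10·6 + 8·3·5 = 1019 ≡ 5.
  α_i^2 mod 13 = [4, 1, 3, 9, 9].
  S_2 = Σ v_i α_i^2 r_i = 1·4·3 + 2·1·7 + 3·3·11 + 12·9·6 + 8·9·5 = 1133 ≡ 2.
  S = (6, 5, 2) ≠ 0, so r is not a codeword (an error is present).
Step 3: locate the error. For a single error e at position i, S_ℓ = v_i·e·α_i^ℓ, so α_err = S_1/S_0.
  S_0^{−1} = 6^{−1} = 11 (mod 13), so α_err = 5·11 = 55 ≡ 3 = α_5. Error position i = 5.
  Consistency check: S_2/S_1 = 2·8 = 16 ≡ 3 = α_err ✓ (single-error assumption holds).
Step 4: error magnitude e = S_0/v_5 = S_0·∏_{j≠5}(α_5 − α_j) = 6·5 = 30 ≡ 4 (mod 13).
Step 5: correct position 5: c_5 = r_5 − e = 5 − 4 ≡ 1 (mod 13). Hence c = [3, 7, 11, 6, 1].
  Check: interpolating c through the α_i gives m(x) = 10 + 10·x (degree < 2) with m(α_i) = c_i for every i, so c is indeed a codeword.


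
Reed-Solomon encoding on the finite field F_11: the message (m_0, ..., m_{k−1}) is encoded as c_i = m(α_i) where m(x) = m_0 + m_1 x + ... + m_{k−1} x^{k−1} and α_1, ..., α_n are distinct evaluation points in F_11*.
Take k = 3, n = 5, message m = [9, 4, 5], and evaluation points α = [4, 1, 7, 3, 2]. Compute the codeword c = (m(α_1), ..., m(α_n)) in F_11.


c = [6, 7, 7, 0, 4]

Message polynomial: m(x) = 9 + 4·x + 5·x^2 (mod 11).
For each evaluation point α_i, compute m(α_i) mod 11:
  α_1 = 4: Horner steps 5 → 2 → 6, so m(4) = 6.
  α_2 = 1: Horner steps 5 → 9 → 7, so m(1) = 7.
  α_3 = 7: Horner steps 5 → 6 → 7, so m(7) = 7.
  α_4 = 3: Horner steps 5 → 8 → 0, so m(3) = 0.
  α_5 = 2: Horner steps 5 → 3 → 4, so m(2) = 4.
Codeword c = [6, 7, 7, 0, 4] ∈ F_11^5.


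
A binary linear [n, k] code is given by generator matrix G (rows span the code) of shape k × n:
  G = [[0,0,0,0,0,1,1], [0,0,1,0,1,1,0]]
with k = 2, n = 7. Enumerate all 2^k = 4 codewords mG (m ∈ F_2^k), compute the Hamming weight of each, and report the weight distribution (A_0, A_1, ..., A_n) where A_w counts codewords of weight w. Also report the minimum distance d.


Weight distribution: A_0 = 1, A_2 = 1, A_3 = 2. Minimum distance d = 2.

Enumerate all 2^2 = 4 messages m ∈ F_2^2.
For each, compute codeword c = mG in F_2^7, then tally its weight.
  m = 00 → c = 0000000, weight = 0.
  m = 10 → c = 0000011, weight = 2.
  m = 01 → c = 0010110, weight = 3.
  m = 11 → c = 0010101, weight = 3.
Tally weights:
  weight 0: 1 codewords.
  weight 2: 1 codewords.
  weight 3: 2 codewords.
Minimum distance d = smallest w > 0 with A_w > 0 = 2.
Sanity: Σ A_w = 4 = 2^2 = 4 ✓.


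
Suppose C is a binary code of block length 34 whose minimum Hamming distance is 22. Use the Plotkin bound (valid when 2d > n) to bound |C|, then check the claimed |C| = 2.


Plotkin bound M ≤ 4; given |C| = 2 ≤ bound (satisfied).

Check applicability: 2d = 44, n = 34.
2d − n = 10 > 0, so Plotkin applies.
Compute d/(2d−n) = 22/10 ≈ 2.2000.
⌊d/(2d−n)⌋ = 2.
Plotkin bound: M ≤ 2·2 = 4.
Given |C| = 2, check: satisfied.
This |C| is below the Plotkin bound.


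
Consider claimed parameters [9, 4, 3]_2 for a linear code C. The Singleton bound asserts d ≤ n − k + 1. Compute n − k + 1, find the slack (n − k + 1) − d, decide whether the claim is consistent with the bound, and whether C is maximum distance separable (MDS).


Singleton RHS = n − k + 1 = 6, slack = 3, bound satisfied, not MDS.

Singleton bound: d ≤ n − k + 1.
Here n = 9, k = 4, so n − k + 1 = 6.
Given d = 3, check d ≤ 6: YES.
Slack = (n − k + 1) − d = 3.
The code is NOT MDS (slack = 3 > 0).
Description: the claimed parameters are [9, 4, 3]_2; such a code would be non-MDS.


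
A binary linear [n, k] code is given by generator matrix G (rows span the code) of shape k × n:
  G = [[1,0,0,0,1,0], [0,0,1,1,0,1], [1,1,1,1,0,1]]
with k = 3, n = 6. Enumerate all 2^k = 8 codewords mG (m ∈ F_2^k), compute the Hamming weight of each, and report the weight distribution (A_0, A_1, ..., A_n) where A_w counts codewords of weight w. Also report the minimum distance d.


Weight distribution: A_0 = 1, A_2 = 3, A_3 = 1, A_5 = 3. Minimum distance d = 2.

Enumerate all 2^3 = 8 messages m ∈ F_2^3.
For each, compute codeword c = mG in F_2^6, then tally its weight.
  m = 000 → c = 000000, weight = 0.
  m = 100 → c = 100010, weight = 2.
  m = 010 → c = 001101, weight = 3.
  m = 110 → c = 101111, weight = 5.
  m = 001 → c = 111101, weight = 5.
  m = 101 → c = 011111, weight = 5.
  m = 011 → c = 110000, weight = 2.
  m = 111 → c = 010010, weight = 2.
Tally weights:
  weight 0: 1 codewords.
  weight 2: 3 codewords.
  weight 3: 1 codewords.
  weight 5: 3 codewords.
Minimum distance d = smallest w > 0 with A_w > 0 = 2.
Sanity: Σ A_w = 8 = 2^3 = 8 ✓.


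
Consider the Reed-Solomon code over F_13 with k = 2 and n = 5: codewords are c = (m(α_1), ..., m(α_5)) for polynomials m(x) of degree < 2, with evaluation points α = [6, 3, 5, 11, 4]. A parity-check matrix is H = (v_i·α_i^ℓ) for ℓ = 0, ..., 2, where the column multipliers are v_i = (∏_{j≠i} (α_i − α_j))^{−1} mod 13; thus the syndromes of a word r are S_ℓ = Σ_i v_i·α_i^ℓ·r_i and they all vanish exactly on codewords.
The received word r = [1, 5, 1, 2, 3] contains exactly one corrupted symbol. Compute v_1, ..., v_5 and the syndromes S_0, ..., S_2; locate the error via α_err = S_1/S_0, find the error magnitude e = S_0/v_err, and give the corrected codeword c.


S = (6, 10, 8), error at position 1, error magnitude e = 2, c = [12, 5, 1, 2, 3].

Step 1: column multipliers v_i = (∏_{j≠i}(α_i − α_j))^{−1} mod 13.
  i = 1 (α = 6): (6−3)(6−5)(6−11)(6−4) = 3·1·(−5)·2 = −30 ≡ 9, so v_1 = 9^{−1} = 3 (mod 13).
  i = 2 (α = 3): (3−6)(3−5)(3−11)(3−4) = (−3)·(−2)·(−8)·(−1) = 48 ≡ 9, so v_2 = 9^{−1} = 3 (mod 13).
  i = 3 (α = 5): (5−6)(5−3)(5−11)(5−4) = (−1)·2·(−6)·1 = 12 ≡ 12, so v_3 = 12^{−1} = 12 (mod 13).
  i = 4 (α = 11): (11−6)(11−3)(11−5)(11−4) = 5·8·6·7 = 1680 ≡ 3, so v_4 = 3^{−1} = 9 (mod 13).
  i = 5 (α = 4): (4−6)(4−3)(4−5)(4−11) = (−2)·1·(−1)·(−7) = −14 ≡ 12, so v_5 = 12^{−1} = 12 (mod 13).
  v = [3, 3, 12, 9, 12].
Step 2: syndromes of r = [1, 5, 1, 2, 3] (all sums mod 13).
  S_0 = Σ v_i r_i = 3·1 + 3·5 + 12·1 + 9·2 + 12·3 = 84 ≡ 6.
  S_1 = Σ v_i α_i r_i = 3·6·1 + 3·3·5 + 12·5·1 + 9·11·2 + 12·4·3 = 465 ≡ 10.
  α_i^2 mod 13 = [10, 9, 12, 4, 3].
  S_2 = Σ v_i α_i^2 r_i = 3·10·1 + 3·9·5 + 12·12·1 + 9·4·2 + 12·3·3 = 489 ≡ 8.
  S = (6, 10, 8) ≠ 0, so r is not a codeword (an error is present).
Step 3: locate the error. For a single error e at position i, S_ℓ = v_i·e·α_i^ℓ, so α_err = S_1/S_0.
  S_0^{−1} = 6^{−1} = 11 (mod 13), so α_err = 10·11 = 110 ≡ 6 = α_1. Error position i = 1.
  Consistency check: S_2/S_1 = 8·4 = 32 ≡ 6 = α_err ✓ (single-error assumption holds).
Step 4: error magnitude e = S_0/v_1 = S_0·∏_{j≠1}(α_1 − α_j) = 6·9 = 54 ≡ 2 (mod 13).
Step 5: correct position 1: c_1 = r_1 − e = 1 − 2 ≡ 12 (mod 13). Hence c = [12, 5, 1, 2, 3].
  Check: interpolating c through the α_i gives m(x) = 11 + 11·x (degree < 2) with m(α_i) = c_i for every i, so c is indeed a codeword.
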